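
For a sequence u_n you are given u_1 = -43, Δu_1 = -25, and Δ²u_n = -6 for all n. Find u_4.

-136

Build the table forward from the leading diagonal:
Second differences: -6, -6, -6, -6
First differences: -25, -31, -37, -43
u: -43, -68, -99, -136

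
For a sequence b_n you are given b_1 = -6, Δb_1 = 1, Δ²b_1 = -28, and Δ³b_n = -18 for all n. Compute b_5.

-242

Build the table forward from the leading diagonal:
Third differences: -18  -18  -18  -18  -18
Second differences: -28  -46  -64  -82  -100
First differences: 1  -27  -73  -137  -219
b: -6  -5  -32  -105  -242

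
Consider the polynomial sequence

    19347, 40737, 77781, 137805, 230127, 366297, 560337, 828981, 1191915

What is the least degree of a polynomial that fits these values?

5

Δ: 21390, 37044, 60024, 92322, 136170, 194040, 268644, 362934
Δ²: 15654, 22980, 32298, 43848, 57870, 74604, 94290
Δ³: 7326, 9318, 11550, 14022, 16734, 19686
Δ⁴: 1992, 2232, 2472, 2712, 2952
Δ⁵: 240, 240, 240, 240
The fifth differences are constant, so the polynomial has degree 5.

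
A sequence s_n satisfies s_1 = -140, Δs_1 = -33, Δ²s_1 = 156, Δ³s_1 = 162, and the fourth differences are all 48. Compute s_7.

Build the table forward from the leading diagonal:
Δ⁴: 48, 48, 48, 48, 48, 48, 48
Δ³: 162, 210, 258, 306, 354, 402, 450
Δ²: 156, 318, 528, 786, 1092, 1446, 1848
Δ: -33, 123, 441, 969, 1755, 2847, 4293
s: -140, -173, -50, 391, 1360, 3115, 5962

5962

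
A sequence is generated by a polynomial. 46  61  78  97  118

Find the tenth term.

253

First differences: 15, 17, 19, 21
Second differences: 2, 2, 2
Second differences constant at 2.
21 + 2 = 23;  118 + 23 = 141
23 + 2 = 25;  141 + 25 = 166
25 + 2 = 27;  166 + 27 = 193
27 + 2 = 29;  193 + 29 = 222
29 + 2 = 31;  222 + 31 = 253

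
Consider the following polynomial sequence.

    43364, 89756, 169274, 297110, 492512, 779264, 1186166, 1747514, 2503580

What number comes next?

D1: 46392 , 79518 , 127836 , 195402 , 286752 , 406902 , 561348 , 756066
D2: 33126 , 48318 , 67566 , 91350 , 120150 , 154446 , 194718
D3: 15192 , 19248 , 23784 , 28800 , 34296 , 40272
D4: 4056 , 4536 , 5016 , 5496 , 5976
D5: 480 , 480 , 480 , 480
The fifth differences are constant (480).
5976 + 480 = 6456;  40272 + 6456 = 46728;  194718 + 46728 = 241446;  756066 + 241446 = 997512;  2503580 + 997512 = 3501092

3501092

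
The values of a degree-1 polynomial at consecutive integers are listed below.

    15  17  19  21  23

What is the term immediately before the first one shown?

13

Δ: 2, 2, 2, 2
The first differences are constant at 2.
Work back: 15 − 2 = 13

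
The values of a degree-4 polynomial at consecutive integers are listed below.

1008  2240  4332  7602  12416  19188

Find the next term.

28380

First differences: 1232, 2092, 3270, 4814, 6772
Second differences: 860, 1178, 1544, 1958
Third differences: 318, 366, 414
Fourth differences: 48, 48
The fourth differences are constant (48).
414 + 48 = 462;  1958 + 462 = 2420;  6772 + 2420 = 9192;  19188 + 9192 = 28380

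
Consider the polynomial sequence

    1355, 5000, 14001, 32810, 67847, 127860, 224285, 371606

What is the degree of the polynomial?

Δ: 3645, 9001, 18809, 35037, 60013, 96425, 147321
Δ²: 5356, 9808, 16228, 24976, 36412, 50896
Δ³: 4452, 6420, 8748, 11436, 14484
Δ⁴: 1968, 2328, 2688, 3048
Δ⁵: 360, 360, 360
The fifth differences are constant, so the polynomial has degree 5.

5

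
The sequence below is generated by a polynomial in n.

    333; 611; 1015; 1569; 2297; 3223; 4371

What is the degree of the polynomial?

278, 404, 554, 728, 926, 1148
126, 150, 174, 198, 222
24, 24, 24, 24
The third differences are constant, so the polynomial has degree 3.

3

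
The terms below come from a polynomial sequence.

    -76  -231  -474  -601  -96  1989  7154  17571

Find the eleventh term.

-155 , -243 , -127 , 505 , 2085 , 5165 , 10417
-88 , 116 , 632 , 1580 , 3080 , 5252
204 , 516 , 948 , 1500 , 2172
312 , 432 , 552 , 672
120 , 120 , 120
Fifth differences constant at 120.
672 + 120 = 792;  2172 + 792 = 2964;  5252 + 2964 = 8216;  10417 + 8216 = 18633;  17571 + 18633 = 36204
792 + 120 = 912;  2964 + 912 = 3876;  8216 + 3876 = 12092;  18633 + 12092 = 30725;  36204 + 30725 = 66929
912 + 120 = 1032;  3876 + 1032 = 4908;  12092 + 4908 = 17000;  30725 + 17000 = 47725;  66929 + 47725 = 114654

114654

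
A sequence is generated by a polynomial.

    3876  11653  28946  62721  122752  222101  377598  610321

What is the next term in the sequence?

946076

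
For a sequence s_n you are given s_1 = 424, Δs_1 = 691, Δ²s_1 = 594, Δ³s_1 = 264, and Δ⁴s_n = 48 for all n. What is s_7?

Build the table forward from the leading diagonal:
D4: 48, 48, 48, 48, 48, 48, 48
D3: 264, 312, 360, 408, 456, 504, 552
D2: 594, 858, 1170, 1530, 1938, 2394, 2898
D1: 691, 1285, 2143, 3313, 4843, 6781, 9175
s: 424, 1115, 2400, 4543, 7856, 12699, 19480

19480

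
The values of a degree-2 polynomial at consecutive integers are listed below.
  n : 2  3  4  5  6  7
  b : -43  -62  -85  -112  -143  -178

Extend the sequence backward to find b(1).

-19, -23, -27, -31, -35
-4, -4, -4, -4
The second differences are constant at -4.
Work back: -19 + 4 = -15;  -43 + 15 = -28

-28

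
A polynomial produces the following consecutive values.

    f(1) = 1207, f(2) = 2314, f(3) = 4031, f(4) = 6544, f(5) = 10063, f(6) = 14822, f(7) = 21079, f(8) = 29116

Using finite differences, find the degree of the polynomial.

Δ: 1107, 1717, 2513, 3519, 4759, 6257, 8037
Δ²: 610, 796, 1006, 1240, 1498, 1780
Δ³: 186, 210, 234, 258, 282
Δ⁴: 24, 24, 24, 24
The fourth differences are constant, so the polynomial has degree 4.

4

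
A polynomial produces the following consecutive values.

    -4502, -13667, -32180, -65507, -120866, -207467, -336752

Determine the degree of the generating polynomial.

Δ: -9165, -18513, -33327, -55359, -86601, -129285
Δ²: -9348, -14814, -22032, -31242, -42684
Δ³: -5466, -7218, -9210, -11442
Δ⁴: -1752, -1992, -2232
Δ⁵: -240, -240
The fifth differences are constant, so the polynomial has degree 5.

5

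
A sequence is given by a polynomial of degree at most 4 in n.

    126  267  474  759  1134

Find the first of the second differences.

66

Δ: 141, 207, 285, 375
Δ²: 66, 78, 90
Δ³: 12, 12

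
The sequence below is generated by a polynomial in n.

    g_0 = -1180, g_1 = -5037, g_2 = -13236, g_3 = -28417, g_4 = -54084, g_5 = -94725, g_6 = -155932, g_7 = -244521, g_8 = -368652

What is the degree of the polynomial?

D1: -3857, -8199, -15181, -25667, -40641, -61207, -88589, -124131
D2: -4342, -6982, -10486, -14974, -20566, -27382, -35542
D3: -2640, -3504, -4488, -5592, -6816, -8160
D4: -864, -984, -1104, -1224, -1344
D5: -120, -120, -120, -120
The fifth differences are constant, so the polynomial has degree 5.

5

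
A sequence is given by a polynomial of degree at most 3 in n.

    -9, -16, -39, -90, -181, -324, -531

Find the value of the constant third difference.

-12

Δ: -7, -23, -51, -91, -143, -207
Δ²: -16, -28, -40, -52, -64
Δ³: -12, -12, -12, -12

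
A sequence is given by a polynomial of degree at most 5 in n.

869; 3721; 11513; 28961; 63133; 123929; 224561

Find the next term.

First differences: 2852  7792  17448  34172  60796  100632
Second differences: 4940  9656  16724  26624  39836
Third differences: 4716  7068  9900  13212
Fourth differences: 2352  2832  3312
Fifth differences: 480  480
Fifth differences constant at 480.
3312 + 480 = 3792;  13212 + 3792 = 17004;  39836 + 17004 = 56840;  100632 + 56840 = 157472;  224561 + 157472 = 382033

382033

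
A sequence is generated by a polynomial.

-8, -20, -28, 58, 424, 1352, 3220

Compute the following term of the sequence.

6502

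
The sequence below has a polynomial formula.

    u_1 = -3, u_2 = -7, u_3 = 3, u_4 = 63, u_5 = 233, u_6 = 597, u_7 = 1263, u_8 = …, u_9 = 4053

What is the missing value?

2363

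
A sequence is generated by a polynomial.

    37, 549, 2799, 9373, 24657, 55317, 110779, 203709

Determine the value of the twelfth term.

Δ: 512, 2250, 6574, 15284, 30660, 55462, 92930
Δ²: 1738, 4324, 8710, 15376, 24802, 37468
Δ³: 2586, 4386, 6666, 9426, 12666
Δ⁴: 1800, 2280, 2760, 3240
Δ⁵: 480, 480, 480
Fifth differences constant at 480.
3240 + 480 = 3720;  12666 + 3720 = 16386;  37468 + 16386 = 53854;  92930 + 53854 = 146784;  203709 + 146784 = 350493
3720 + 480 = 4200;  16386 + 4200 = 20586;  53854 + 20586 = 74440;  146784 + 74440 = 221224;  350493 + 221224 = 571717
4200 + 480 = 4680;  20586 + 4680 = 25266;  74440 + 25266 = 99706;  221224 + 99706 = 320930;  571717 + 320930 = 892647
4680 + 480 = 5160;  25266 + 5160 = 30426;  99706 + 30426 = 130132;  320930 + 130132 = 451062;  892647 + 451062 = 1343709

1343709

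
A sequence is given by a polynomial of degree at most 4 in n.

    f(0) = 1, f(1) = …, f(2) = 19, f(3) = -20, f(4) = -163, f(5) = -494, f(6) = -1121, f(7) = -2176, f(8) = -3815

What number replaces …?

14

Using the last 7 terms:
-39  -143  -331  -627  -1055  -1639
-104  -188  -296  -428  -584
-84  -108  -132  -156
-24  -24  -24
Constant fourth difference = -24.
Extend backward: -84 + 24 = -60;  -104 + 60 = -44;  -39 + 44 = 5;  19 − 5 = 14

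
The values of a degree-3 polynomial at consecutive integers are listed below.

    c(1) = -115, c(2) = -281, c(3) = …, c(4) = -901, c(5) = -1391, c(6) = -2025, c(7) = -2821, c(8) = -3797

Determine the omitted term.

-537

Using the last 5 terms:
-490  -634  -796  -976
-144  -162  -180
-18  -18
Constant third difference = -18.
Extend backward: -144 + 18 = -126;  -490 + 126 = -364;  -901 + 364 = -537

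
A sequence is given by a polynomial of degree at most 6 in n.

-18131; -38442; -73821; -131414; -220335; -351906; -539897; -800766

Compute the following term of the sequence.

D1: -20311, -35379, -57593, -88921, -131571, -187991, -260869
D2: -15068, -22214, -31328, -42650, -56420, -72878
D3: -7146, -9114, -11322, -13770, -16458
D4: -1968, -2208, -2448, -2688
D5: -240, -240, -240
Constant fifth difference = -240, so extend:
-2688 − 240 = -2928;  -16458 − 2928 = -19386;  -72878 − 19386 = -92264;  -260869 − 92264 = -353133;  -800766 − 353133 = -1153899

-1153899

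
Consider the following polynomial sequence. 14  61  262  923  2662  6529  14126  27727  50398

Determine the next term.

Δ: 47, 201, 661, 1739, 3867, 7597, 13601, 22671
Δ²: 154, 460, 1078, 2128, 3730, 6004, 9070
Δ³: 306, 618, 1050, 1602, 2274, 3066
Δ⁴: 312, 432, 552, 672, 792
Δ⁵: 120, 120, 120, 120
The fifth differences are constant (120).
792 + 120 = 912;  3066 + 912 = 3978;  9070 + 3978 = 13048;  22671 + 13048 = 35719;  50398 + 35719 = 86117

86117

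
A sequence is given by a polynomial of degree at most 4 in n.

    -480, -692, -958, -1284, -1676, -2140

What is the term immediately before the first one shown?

-316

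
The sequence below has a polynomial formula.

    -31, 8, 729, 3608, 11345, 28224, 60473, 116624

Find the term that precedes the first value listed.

0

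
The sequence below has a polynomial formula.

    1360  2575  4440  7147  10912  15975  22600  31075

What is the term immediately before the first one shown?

First differences: 1215, 1865, 2707, 3765, 5063, 6625, 8475
Second differences: 650, 842, 1058, 1298, 1562, 1850
Third differences: 192, 216, 240, 264, 288
Fourth differences: 24, 24, 24, 24
The fourth differences are constant at 24.
Work back: 192 − 24 = 168;  650 − 168 = 482;  1215 − 482 = 733;  1360 − 733 = 627

627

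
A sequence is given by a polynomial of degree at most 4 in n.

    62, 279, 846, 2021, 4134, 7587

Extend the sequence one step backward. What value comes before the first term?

217, 567, 1175, 2113, 3453
350, 608, 938, 1340
258, 330, 402
72, 72
The fourth differences are constant at 72.
Work back: 258 − 72 = 186;  350 − 186 = 164;  217 − 164 = 53;  62 − 53 = 9

9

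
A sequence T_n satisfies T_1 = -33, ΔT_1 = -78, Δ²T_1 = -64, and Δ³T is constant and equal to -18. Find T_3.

Build the table forward from the leading diagonal:
Δ³: -18, -18, -18
Δ²: -64, -82, -100
Δ: -78, -142, -224
T: -33, -111, -253

-253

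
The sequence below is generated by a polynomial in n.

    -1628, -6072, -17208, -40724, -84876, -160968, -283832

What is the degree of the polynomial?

5

Δ: -4444, -11136, -23516, -44152, -76092, -122864
Δ²: -6692, -12380, -20636, -31940, -46772
Δ³: -5688, -8256, -11304, -14832
Δ⁴: -2568, -3048, -3528
Δ⁵: -480, -480
The fifth differences are constant, so the polynomial has degree 5.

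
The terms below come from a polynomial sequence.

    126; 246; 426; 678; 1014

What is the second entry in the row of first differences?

Δ: 120, 180, 252, 336
Δ²: 60, 72, 84
Δ³: 12, 12

180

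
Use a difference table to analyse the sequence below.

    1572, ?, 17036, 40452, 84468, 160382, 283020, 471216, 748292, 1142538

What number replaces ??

Using the last 8 terms:
D1: 23416, 44016, 75914, 122638, 188196, 277076, 394246
D2: 20600, 31898, 46724, 65558, 88880, 117170
D3: 11298, 14826, 18834, 23322, 28290
D4: 3528, 4008, 4488, 4968
D5: 480, 480, 480
Constant fifth difference = 480.
Extend backward: 3528 − 480 = 3048;  11298 − 3048 = 8250;  20600 − 8250 = 12350;  23416 − 12350 = 11066;  17036 − 11066 = 5970

5970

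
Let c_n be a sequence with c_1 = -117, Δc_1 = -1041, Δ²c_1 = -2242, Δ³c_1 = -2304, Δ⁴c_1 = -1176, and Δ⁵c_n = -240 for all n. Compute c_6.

Build the table forward from the leading diagonal:
Fifth differences: -240, -240, -240, -240, -240, -240
Fourth differences: -1176, -1416, -1656, -1896, -2136, -2376
Third differences: -2304, -3480, -4896, -6552, -8448, -10584
Second differences: -2242, -4546, -8026, -12922, -19474, -27922
First differences: -1041, -3283, -7829, -15855, -28777, -48251
c: -117, -1158, -4441, -12270, -28125, -56902

-56902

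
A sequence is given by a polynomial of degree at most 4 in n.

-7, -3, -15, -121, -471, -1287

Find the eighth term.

-5565

Δ: 4  -12  -106  -350  -816
Δ²: -16  -94  -244  -466
Δ³: -78  -150  -222
Δ⁴: -72  -72
The fourth differences are constant (-72).
-222 − 72 = -294;  -466 − 294 = -760;  -816 − 760 = -1576;  -1287 − 1576 = -2863
-294 − 72 = -366;  -760 − 366 = -1126;  -1576 − 1126 = -2702;  -2863 − 2702 = -5565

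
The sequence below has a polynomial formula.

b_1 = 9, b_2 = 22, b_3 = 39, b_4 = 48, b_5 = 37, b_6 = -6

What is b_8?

First differences: 13, 17, 9, -11, -43
Second differences: 4, -8, -20, -32
Third differences: -12, -12, -12
Third differences constant at -12.
-32 − 12 = -44;  -43 − 44 = -87;  -6 − 87 = -93
-44 − 12 = -56;  -87 − 56 = -143;  -93 − 143 = -236

-236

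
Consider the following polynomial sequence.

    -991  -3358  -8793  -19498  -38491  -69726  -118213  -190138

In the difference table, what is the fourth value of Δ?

-18993

D1: -2367, -5435, -10705, -18993, -31235, -48487, -71925
D2: -3068, -5270, -8288, -12242, -17252, -23438
D3: -2202, -3018, -3954, -5010, -6186
D4: -816, -936, -1056, -1176
D5: -120, -120, -120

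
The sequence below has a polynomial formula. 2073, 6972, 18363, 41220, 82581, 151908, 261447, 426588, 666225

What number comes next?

1003116

4899, 11391, 22857, 41361, 69327, 109539, 165141, 239637
6492, 11466, 18504, 27966, 40212, 55602, 74496
4974, 7038, 9462, 12246, 15390, 18894
2064, 2424, 2784, 3144, 3504
360, 360, 360, 360
Constant fifth difference = 360, so extend:
3504 + 360 = 3864;  18894 + 3864 = 22758;  74496 + 22758 = 97254;  239637 + 97254 = 336891;  666225 + 336891 = 1003116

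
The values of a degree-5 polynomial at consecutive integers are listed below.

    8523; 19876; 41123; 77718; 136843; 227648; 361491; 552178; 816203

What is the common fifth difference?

D1: 11353, 21247, 36595, 59125, 90805, 133843, 190687, 264025
D2: 9894, 15348, 22530, 31680, 43038, 56844, 73338
D3: 5454, 7182, 9150, 11358, 13806, 16494
D4: 1728, 1968, 2208, 2448, 2688
D5: 240, 240, 240, 240

240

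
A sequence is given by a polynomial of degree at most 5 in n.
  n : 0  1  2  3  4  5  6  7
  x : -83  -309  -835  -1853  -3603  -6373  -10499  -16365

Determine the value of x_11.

First differences: -226  -526  -1018  -1750  -2770  -4126  -5866
Second differences: -300  -492  -732  -1020  -1356  -1740
Third differences: -192  -240  -288  -336  -384
Fourth differences: -48  -48  -48  -48
Constant fourth difference = -48, so extend:
-384 − 48 = -432;  -1740 − 432 = -2172;  -5866 − 2172 = -8038;  -16365 − 8038 = -24403
-432 − 48 = -480;  -2172 − 480 = -2652;  -8038 − 2652 = -10690;  -24403 − 10690 = -35093
-480 − 48 = -528;  -2652 − 528 = -3180;  -10690 − 3180 = -13870;  -35093 − 13870 = -48963
-528 − 48 = -576;  -3180 − 576 = -3756;  -13870 − 3756 = -17626;  -48963 − 17626 = -66589

-66589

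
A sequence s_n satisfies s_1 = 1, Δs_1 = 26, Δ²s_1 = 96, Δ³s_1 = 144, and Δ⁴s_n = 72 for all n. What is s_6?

2891

Build the table forward from the leading diagonal:
D4: 72, 72, 72, 72, 72, 72
D3: 144, 216, 288, 360, 432, 504
D2: 96, 240, 456, 744, 1104, 1536
D1: 26, 122, 362, 818, 1562, 2666
s: 1, 27, 149, 511, 1329, 2891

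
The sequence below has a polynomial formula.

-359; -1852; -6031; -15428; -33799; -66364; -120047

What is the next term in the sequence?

D1: -1493, -4179, -9397, -18371, -32565, -53683
D2: -2686, -5218, -8974, -14194, -21118
D3: -2532, -3756, -5220, -6924
D4: -1224, -1464, -1704
D5: -240, -240
The fifth differences are constant (-240).
-1704 − 240 = -1944;  -6924 − 1944 = -8868;  -21118 − 8868 = -29986;  -53683 − 29986 = -83669;  -120047 − 83669 = -203716

-203716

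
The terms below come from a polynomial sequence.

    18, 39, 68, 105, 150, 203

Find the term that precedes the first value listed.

D1: 21  29  37  45  53
D2: 8  8  8  8
The second differences are constant at 8.
Work back: 21 − 8 = 13;  18 − 13 = 5

5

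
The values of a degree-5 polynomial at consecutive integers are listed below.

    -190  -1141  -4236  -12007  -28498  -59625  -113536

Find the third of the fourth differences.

First differences: -951, -3095, -7771, -16491, -31127, -53911
Second differences: -2144, -4676, -8720, -14636, -22784
Third differences: -2532, -4044, -5916, -8148
Fourth differences: -1512, -1872, -2232
Fifth differences: -360, -360

-2232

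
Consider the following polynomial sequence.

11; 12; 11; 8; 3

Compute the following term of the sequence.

1, -1, -3, -5
-2, -2, -2
Constant second difference = -2, so extend:
-5 − 2 = -7;  3 − 7 = -4

-4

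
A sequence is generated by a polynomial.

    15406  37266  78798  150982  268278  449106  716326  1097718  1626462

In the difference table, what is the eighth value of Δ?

First differences: 21860, 41532, 72184, 117296, 180828, 267220, 381392, 528744
Second differences: 19672, 30652, 45112, 63532, 86392, 114172, 147352
Third differences: 10980, 14460, 18420, 22860, 27780, 33180
Fourth differences: 3480, 3960, 4440, 4920, 5400
Fifth differences: 480, 480, 480, 480

528744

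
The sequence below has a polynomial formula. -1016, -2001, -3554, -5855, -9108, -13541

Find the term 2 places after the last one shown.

D1: -985  -1553  -2301  -3253  -4433
D2: -568  -748  -952  -1180
D3: -180  -204  -228
D4: -24  -24
Fourth differences constant at -24.
-228 − 24 = -252;  -1180 − 252 = -1432;  -4433 − 1432 = -5865;  -13541 − 5865 = -19406
-252 − 24 = -276;  -1432 − 276 = -1708;  -5865 − 1708 = -7573;  -19406 − 7573 = -26979

-26979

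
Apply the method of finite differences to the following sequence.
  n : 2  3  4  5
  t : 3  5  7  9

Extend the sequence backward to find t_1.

2  2  2
The first differences are constant at 2.
Work back: 3 − 2 = 1

1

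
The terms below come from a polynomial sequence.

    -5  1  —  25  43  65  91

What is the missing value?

Using the last 4 terms:
D1: 18, 22, 26
D2: 4, 4
Constant second difference = 4.
Extend backward: 18 − 4 = 14;  25 − 14 = 11

11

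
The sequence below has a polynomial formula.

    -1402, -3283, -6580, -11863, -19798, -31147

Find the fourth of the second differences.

-3414

D1: -1881, -3297, -5283, -7935, -11349
D2: -1416, -1986, -2652, -3414
D3: -570, -666, -762
D4: -96, -96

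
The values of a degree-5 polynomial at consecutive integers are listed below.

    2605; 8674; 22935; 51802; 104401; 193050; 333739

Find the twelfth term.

2694954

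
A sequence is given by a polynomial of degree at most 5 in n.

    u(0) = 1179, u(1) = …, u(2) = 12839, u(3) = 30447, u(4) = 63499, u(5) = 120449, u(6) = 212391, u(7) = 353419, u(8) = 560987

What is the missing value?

Using the last 7 terms:
D1: 17608  33052  56950  91942  141028  207568
D2: 15444  23898  34992  49086  66540
D3: 8454  11094  14094  17454
D4: 2640  3000  3360
D5: 360  360
Constant fifth difference = 360.
Extend backward: 2640 − 360 = 2280;  8454 − 2280 = 6174;  15444 − 6174 = 9270;  17608 − 9270 = 8338;  12839 − 8338 = 4501

4501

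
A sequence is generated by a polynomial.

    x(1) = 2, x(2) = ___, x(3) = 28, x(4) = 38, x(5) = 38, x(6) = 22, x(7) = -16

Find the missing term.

Using the last 5 terms:
First differences: 10, 0, -16, -38
Second differences: -10, -16, -22
Third differences: -6, -6
Constant third difference = -6.
Extend backward: -10 + 6 = -4;  10 + 4 = 14;  28 − 14 = 14

14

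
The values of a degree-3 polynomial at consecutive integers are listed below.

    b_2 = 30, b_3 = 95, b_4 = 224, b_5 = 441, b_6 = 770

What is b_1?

First differences: 65  129  217  329
Second differences: 64  88  112
Third differences: 24  24
The third differences are constant at 24.
Work back: 64 − 24 = 40;  65 − 40 = 25;  30 − 25 = 5

5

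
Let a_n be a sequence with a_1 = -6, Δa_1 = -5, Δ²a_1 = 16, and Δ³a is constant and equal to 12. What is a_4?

39

Build the table forward from the leading diagonal:
Δ³: 12  12  12  12
Δ²: 16  28  40  52
Δ: -5  11  39  79
a: -6  -11  0  39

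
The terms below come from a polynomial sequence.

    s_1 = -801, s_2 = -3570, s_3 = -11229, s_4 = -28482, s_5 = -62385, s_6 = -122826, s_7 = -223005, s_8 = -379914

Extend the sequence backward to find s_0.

-90

D1: -2769  -7659  -17253  -33903  -60441  -100179  -156909
D2: -4890  -9594  -16650  -26538  -39738  -56730
D3: -4704  -7056  -9888  -13200  -16992
D4: -2352  -2832  -3312  -3792
D5: -480  -480  -480
The fifth differences are constant at -480.
Work back: -2352 + 480 = -1872;  -4704 + 1872 = -2832;  -4890 + 2832 = -2058;  -2769 + 2058 = -711;  -801 + 711 = -90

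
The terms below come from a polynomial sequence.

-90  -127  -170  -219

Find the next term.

D1: -37 , -43 , -49
D2: -6 , -6
The second differences are constant (-6).
-49 − 6 = -55;  -219 − 55 = -274

-274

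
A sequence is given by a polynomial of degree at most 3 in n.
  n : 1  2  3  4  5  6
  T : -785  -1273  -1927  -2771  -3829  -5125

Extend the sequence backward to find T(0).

D1: -488, -654, -844, -1058, -1296
D2: -166, -190, -214, -238
D3: -24, -24, -24
The third differences are constant at -24.
Work back: -166 + 24 = -142;  -488 + 142 = -346;  -785 + 346 = -439

-439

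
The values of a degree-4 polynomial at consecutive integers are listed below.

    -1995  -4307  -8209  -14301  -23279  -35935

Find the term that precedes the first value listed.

-769

D1: -2312  -3902  -6092  -8978  -12656
D2: -1590  -2190  -2886  -3678
D3: -600  -696  -792
D4: -96  -96
The fourth differences are constant at -96.
Work back: -600 + 96 = -504;  -1590 + 504 = -1086;  -2312 + 1086 = -1226;  -1995 + 1226 = -769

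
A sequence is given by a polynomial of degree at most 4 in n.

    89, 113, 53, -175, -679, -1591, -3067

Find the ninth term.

-8455

Δ: 24, -60, -228, -504, -912, -1476
Δ²: -84, -168, -276, -408, -564
Δ³: -84, -108, -132, -156
Δ⁴: -24, -24, -24
Constant fourth difference = -24, so extend:
-156 − 24 = -180;  -564 − 180 = -744;  -1476 − 744 = -2220;  -3067 − 2220 = -5287
-180 − 24 = -204;  -744 − 204 = -948;  -2220 − 948 = -3168;  -5287 − 3168 = -8455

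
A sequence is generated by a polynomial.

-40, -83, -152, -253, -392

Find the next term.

First differences: -43  -69  -101  -139
Second differences: -26  -32  -38
Third differences: -6  -6
Third differences constant at -6.
-38 − 6 = -44;  -139 − 44 = -183;  -392 − 183 = -575

-575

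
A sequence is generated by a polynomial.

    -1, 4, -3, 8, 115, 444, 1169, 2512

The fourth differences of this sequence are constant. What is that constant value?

First differences: 5, -7, 11, 107, 329, 725, 1343
Second differences: -12, 18, 96, 222, 396, 618
Third differences: 30, 78, 126, 174, 222
Fourth differences: 48, 48, 48, 48

48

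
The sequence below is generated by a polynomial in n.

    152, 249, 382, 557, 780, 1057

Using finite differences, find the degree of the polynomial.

97, 133, 175, 223, 277
36, 42, 48, 54
6, 6, 6
The third differences are constant, so the polynomial has degree 3.

3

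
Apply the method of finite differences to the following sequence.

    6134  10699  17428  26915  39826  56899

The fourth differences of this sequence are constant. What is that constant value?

First differences: 4565, 6729, 9487, 12911, 17073
Second differences: 2164, 2758, 3424, 4162
Third differences: 594, 666, 738
Fourth differences: 72, 72

72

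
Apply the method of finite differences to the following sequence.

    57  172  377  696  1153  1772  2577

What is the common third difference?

24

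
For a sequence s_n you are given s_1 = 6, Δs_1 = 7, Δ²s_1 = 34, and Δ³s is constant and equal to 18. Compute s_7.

918

Build the table forward from the leading diagonal:
Δ³: 18, 18, 18, 18, 18, 18, 18
Δ²: 34, 52, 70, 88, 106, 124, 142
Δ: 7, 41, 93, 163, 251, 357, 481
s: 6, 13, 54, 147, 310, 561, 918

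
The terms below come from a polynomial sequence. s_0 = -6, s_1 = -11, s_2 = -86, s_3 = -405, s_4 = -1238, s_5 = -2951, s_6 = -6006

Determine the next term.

-10961

Δ: -5, -75, -319, -833, -1713, -3055
Δ²: -70, -244, -514, -880, -1342
Δ³: -174, -270, -366, -462
Δ⁴: -96, -96, -96
Constant fourth difference = -96, so extend:
-462 − 96 = -558;  -1342 − 558 = -1900;  -3055 − 1900 = -4955;  -6006 − 4955 = -10961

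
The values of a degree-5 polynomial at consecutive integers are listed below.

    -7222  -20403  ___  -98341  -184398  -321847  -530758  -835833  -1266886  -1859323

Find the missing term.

Using the last 7 terms:
D1: -86057, -137449, -208911, -305075, -431053, -592437
D2: -51392, -71462, -96164, -125978, -161384
D3: -20070, -24702, -29814, -35406
D4: -4632, -5112, -5592
D5: -480, -480
Constant fifth difference = -480.
Extend backward: -4632 + 480 = -4152;  -20070 + 4152 = -15918;  -51392 + 15918 = -35474;  -86057 + 35474 = -50583;  -98341 + 50583 = -47758

-47758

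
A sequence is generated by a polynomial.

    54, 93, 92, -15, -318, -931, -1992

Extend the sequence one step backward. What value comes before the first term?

D1: 39  -1  -107  -303  -613  -1061
D2: -40  -106  -196  -310  -448
D3: -66  -90  -114  -138
D4: -24  -24  -24
The fourth differences are constant at -24.
Work back: -66 + 24 = -42;  -40 + 42 = 2;  39 − 2 = 37;  54 − 37 = 17

17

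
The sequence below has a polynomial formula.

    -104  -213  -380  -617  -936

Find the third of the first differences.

-237

D1: -109, -167, -237, -319
D2: -58, -70, -82
D3: -12, -12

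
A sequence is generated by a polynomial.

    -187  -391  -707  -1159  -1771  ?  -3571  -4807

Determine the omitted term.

Using the first 5 terms:
-204, -316, -452, -612
-112, -136, -160
-24, -24
Constant third difference = -24.
Extend forward: -160 − 24 = -184;  -612 − 184 = -796;  -1771 − 796 = -2567

-2567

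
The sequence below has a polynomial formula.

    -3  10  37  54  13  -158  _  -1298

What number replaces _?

-555

Using the first 6 terms:
Δ: 13  27  17  -41  -171
Δ²: 14  -10  -58  -130
Δ³: -24  -48  -72
Δ⁴: -24  -24
Constant fourth difference = -24.
Extend forward: -72 − 24 = -96;  -130 − 96 = -226;  -171 − 226 = -397;  -158 − 397 = -555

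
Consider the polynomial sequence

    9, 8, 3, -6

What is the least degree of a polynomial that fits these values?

2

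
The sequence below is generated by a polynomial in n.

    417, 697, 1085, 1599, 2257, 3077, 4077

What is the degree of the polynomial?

3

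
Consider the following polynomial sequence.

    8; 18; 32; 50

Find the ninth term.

First differences: 10 , 14 , 18
Second differences: 4 , 4
The second differences are constant (4).
18 + 4 = 22;  50 + 22 = 72
22 + 4 = 26;  72 + 26 = 98
26 + 4 = 30;  98 + 30 = 128
30 + 4 = 34;  128 + 34 = 162
34 + 4 = 38;  162 + 38 = 200

200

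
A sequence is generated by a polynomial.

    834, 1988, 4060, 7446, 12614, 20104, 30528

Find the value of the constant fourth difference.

Δ: 1154, 2072, 3386, 5168, 7490, 10424
Δ²: 918, 1314, 1782, 2322, 2934
Δ³: 396, 468, 540, 612
Δ⁴: 72, 72, 72

72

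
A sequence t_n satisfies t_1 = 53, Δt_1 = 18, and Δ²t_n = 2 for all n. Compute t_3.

Build the table forward from the leading diagonal:
Δ²: 2  2  2
Δ: 18  20  22
t: 53  71  91

91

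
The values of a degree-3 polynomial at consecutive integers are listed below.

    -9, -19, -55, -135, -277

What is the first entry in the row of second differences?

-26

Δ: -10, -36, -80, -142
Δ²: -26, -44, -62
Δ³: -18, -18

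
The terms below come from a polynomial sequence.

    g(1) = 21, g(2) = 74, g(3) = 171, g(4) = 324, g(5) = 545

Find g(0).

53, 97, 153, 221
44, 56, 68
12, 12
The third differences are constant at 12.
Work back: 44 − 12 = 32;  53 − 32 = 21;  21 − 21 = 0

0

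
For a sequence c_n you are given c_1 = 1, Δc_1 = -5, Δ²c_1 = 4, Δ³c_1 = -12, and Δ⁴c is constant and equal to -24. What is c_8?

Build the table forward from the leading diagonal:
D4: -24  -24  -24  -24  -24  -24  -24  -24
D3: -12  -36  -60  -84  -108  -132  -156  -180
D2: 4  -8  -44  -104  -188  -296  -428  -584
D1: -5  -1  -9  -53  -157  -345  -641  -1069
c: 1  -4  -5  -14  -67  -224  -569  -1210

-1210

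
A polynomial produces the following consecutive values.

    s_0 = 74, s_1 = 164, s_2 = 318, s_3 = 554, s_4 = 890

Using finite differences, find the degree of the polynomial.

90, 154, 236, 336
64, 82, 100
18, 18
The third differences are constant, so the polynomial has degree 3.

3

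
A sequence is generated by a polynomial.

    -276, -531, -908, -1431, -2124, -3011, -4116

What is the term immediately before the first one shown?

First differences: -255  -377  -523  -693  -887  -1105
Second differences: -122  -146  -170  -194  -218
Third differences: -24  -24  -24  -24
The third differences are constant at -24.
Work back: -122 + 24 = -98;  -255 + 98 = -157;  -276 + 157 = -119

-119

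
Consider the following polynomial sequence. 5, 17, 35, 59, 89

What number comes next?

12  18  24  30
6  6  6
Second differences constant at 6.
30 + 6 = 36;  89 + 36 = 125

125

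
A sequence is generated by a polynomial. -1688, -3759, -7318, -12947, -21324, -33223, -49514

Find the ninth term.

-99232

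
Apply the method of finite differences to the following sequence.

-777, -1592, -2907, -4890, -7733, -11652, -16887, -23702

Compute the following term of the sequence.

-32385

D1: -815, -1315, -1983, -2843, -3919, -5235, -6815
D2: -500, -668, -860, -1076, -1316, -1580
D3: -168, -192, -216, -240, -264
D4: -24, -24, -24, -24
Constant fourth difference = -24, so extend:
-264 − 24 = -288;  -1580 − 288 = -1868;  -6815 − 1868 = -8683;  -23702 − 8683 = -32385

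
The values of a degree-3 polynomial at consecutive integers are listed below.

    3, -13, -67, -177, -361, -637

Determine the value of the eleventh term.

-4027

Δ: -16 , -54 , -110 , -184 , -276
Δ²: -38 , -56 , -74 , -92
Δ³: -18 , -18 , -18
The third differences are constant (-18).
-92 − 18 = -110;  -276 − 110 = -386;  -637 − 386 = -1023
-110 − 18 = -128;  -386 − 128 = -514;  -1023 − 514 = -1537
-128 − 18 = -146;  -514 − 146 = -660;  -1537 − 660 = -2197
-146 − 18 = -164;  -660 − 164 = -824;  -2197 − 824 = -3021
-164 − 18 = -182;  -824 − 182 = -1006;  -3021 − 1006 = -4027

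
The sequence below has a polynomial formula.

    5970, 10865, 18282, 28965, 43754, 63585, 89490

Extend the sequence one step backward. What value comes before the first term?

First differences: 4895, 7417, 10683, 14789, 19831, 25905
Second differences: 2522, 3266, 4106, 5042, 6074
Third differences: 744, 840, 936, 1032
Fourth differences: 96, 96, 96
The fourth differences are constant at 96.
Work back: 744 − 96 = 648;  2522 − 648 = 1874;  4895 − 1874 = 3021;  5970 − 3021 = 2949

2949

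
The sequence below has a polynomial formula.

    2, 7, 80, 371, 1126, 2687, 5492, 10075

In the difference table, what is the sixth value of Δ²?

1778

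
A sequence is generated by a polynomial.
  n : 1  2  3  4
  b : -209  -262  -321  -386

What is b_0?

-162

-53  -59  -65
-6  -6
The second differences are constant at -6.
Work back: -53 + 6 = -47;  -209 + 47 = -162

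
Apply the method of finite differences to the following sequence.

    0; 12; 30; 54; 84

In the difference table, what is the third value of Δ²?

6

D1: 12, 18, 24, 30
D2: 6, 6, 6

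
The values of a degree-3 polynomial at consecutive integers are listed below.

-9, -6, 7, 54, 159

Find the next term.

346

D1: 3  13  47  105
D2: 10  34  58
D3: 24  24
Constant third difference = 24, so extend:
58 + 24 = 82;  105 + 82 = 187;  159 + 187 = 346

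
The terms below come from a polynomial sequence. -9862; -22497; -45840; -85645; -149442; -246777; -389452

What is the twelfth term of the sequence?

D1: -12635, -23343, -39805, -63797, -97335, -142675
D2: -10708, -16462, -23992, -33538, -45340
D3: -5754, -7530, -9546, -11802
D4: -1776, -2016, -2256
D5: -240, -240
Constant fifth difference = -240, so extend:
-2256 − 240 = -2496;  -11802 − 2496 = -14298;  -45340 − 14298 = -59638;  -142675 − 59638 = -202313;  -389452 − 202313 = -591765
-2496 − 240 = -2736;  -14298 − 2736 = -17034;  -59638 − 17034 = -76672;  -202313 − 76672 = -278985;  -591765 − 278985 = -870750
-2736 − 240 = -2976;  -17034 − 2976 = -20010;  -76672 − 20010 = -96682;  -278985 − 96682 = -375667;  -870750 − 375667 = -1246417
-2976 − 240 = -3216;  -20010 − 3216 = -23226;  -96682 − 23226 = -119908;  -375667 − 119908 = -495575;  -1246417 − 495575 = -1741992
-3216 − 240 = -3456;  -23226 − 3456 = -26682;  -119908 − 26682 = -146590;  -495575 − 146590 = -642165;  -1741992 − 642165 = -2384157

-2384157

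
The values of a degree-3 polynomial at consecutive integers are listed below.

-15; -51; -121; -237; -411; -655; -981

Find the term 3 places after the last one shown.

-2571

First differences: -36 , -70 , -116 , -174 , -244 , -326
Second differences: -34 , -46 , -58 , -70 , -82
Third differences: -12 , -12 , -12 , -12
Constant third difference = -12, so extend:
-82 − 12 = -94;  -326 − 94 = -420;  -981 − 420 = -1401
-94 − 12 = -106;  -420 − 106 = -526;  -1401 − 526 = -1927
-106 − 12 = -118;  -526 − 118 = -644;  -1927 − 644 = -2571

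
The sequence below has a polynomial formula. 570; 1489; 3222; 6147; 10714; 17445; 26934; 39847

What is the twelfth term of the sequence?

141579

919, 1733, 2925, 4567, 6731, 9489, 12913
814, 1192, 1642, 2164, 2758, 3424
378, 450, 522, 594, 666
72, 72, 72, 72
Fourth differences constant at 72.
666 + 72 = 738;  3424 + 738 = 4162;  12913 + 4162 = 17075;  39847 + 17075 = 56922
738 + 72 = 810;  4162 + 810 = 4972;  17075 + 4972 = 22047;  56922 + 22047 = 78969
810 + 72 = 882;  4972 + 882 = 5854;  22047 + 5854 = 27901;  78969 + 27901 = 106870
882 + 72 = 954;  5854 + 954 = 6808;  27901 + 6808 = 34709;  106870 + 34709 = 141579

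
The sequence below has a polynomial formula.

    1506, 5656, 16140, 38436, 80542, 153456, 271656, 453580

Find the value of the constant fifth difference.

Δ: 4150, 10484, 22296, 42106, 72914, 118200, 181924
Δ²: 6334, 11812, 19810, 30808, 45286, 63724
Δ³: 5478, 7998, 10998, 14478, 18438
Δ⁴: 2520, 3000, 3480, 3960
Δ⁵: 480, 480, 480

480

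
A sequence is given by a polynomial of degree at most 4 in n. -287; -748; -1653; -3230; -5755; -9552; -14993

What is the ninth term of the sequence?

Δ: -461, -905, -1577, -2525, -3797, -5441
Δ²: -444, -672, -948, -1272, -1644
Δ³: -228, -276, -324, -372
Δ⁴: -48, -48, -48
Constant fourth difference = -48, so extend:
-372 − 48 = -420;  -1644 − 420 = -2064;  -5441 − 2064 = -7505;  -14993 − 7505 = -22498
-420 − 48 = -468;  -2064 − 468 = -2532;  -7505 − 2532 = -10037;  -22498 − 10037 = -32535

-32535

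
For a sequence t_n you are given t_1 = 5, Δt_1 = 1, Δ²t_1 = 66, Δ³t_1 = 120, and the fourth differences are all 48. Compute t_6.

Build the table forward from the leading diagonal:
Fourth differences: 48, 48, 48, 48, 48, 48
Third differences: 120, 168, 216, 264, 312, 360
Second differences: 66, 186, 354, 570, 834, 1146
First differences: 1, 67, 253, 607, 1177, 2011
t: 5, 6, 73, 326, 933, 2110

2110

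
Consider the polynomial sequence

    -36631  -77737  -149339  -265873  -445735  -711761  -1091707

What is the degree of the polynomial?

5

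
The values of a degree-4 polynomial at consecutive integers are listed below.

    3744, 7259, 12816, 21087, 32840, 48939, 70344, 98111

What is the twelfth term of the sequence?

297279

D1: 3515  5557  8271  11753  16099  21405  27767
D2: 2042  2714  3482  4346  5306  6362
D3: 672  768  864  960  1056
D4: 96  96  96  96
Fourth differences constant at 96.
1056 + 96 = 1152;  6362 + 1152 = 7514;  27767 + 7514 = 35281;  98111 + 35281 = 133392
1152 + 96 = 1248;  7514 + 1248 = 8762;  35281 + 8762 = 44043;  133392 + 44043 = 177435
1248 + 96 = 1344;  8762 + 1344 = 10106;  44043 + 10106 = 54149;  177435 + 54149 = 231584
1344 + 96 = 1440;  10106 + 1440 = 11546;  54149 + 11546 = 65695;  231584 + 65695 = 297279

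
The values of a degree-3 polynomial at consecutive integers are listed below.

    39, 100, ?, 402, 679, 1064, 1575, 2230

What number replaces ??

Using the last 5 terms:
D1: 277, 385, 511, 655
D2: 108, 126, 144
D3: 18, 18
Constant third difference = 18.
Extend backward: 108 − 18 = 90;  277 − 90 = 187;  402 − 187 = 215

215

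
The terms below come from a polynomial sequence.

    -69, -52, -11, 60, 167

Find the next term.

17  41  71  107
24  30  36
6  6
The third differences are constant (6).
36 + 6 = 42;  107 + 42 = 149;  167 + 149 = 316

316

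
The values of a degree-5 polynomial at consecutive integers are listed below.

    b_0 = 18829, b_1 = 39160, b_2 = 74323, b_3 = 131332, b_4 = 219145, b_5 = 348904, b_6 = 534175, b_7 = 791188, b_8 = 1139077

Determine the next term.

Δ: 20331  35163  57009  87813  129759  185271  257013  347889
Δ²: 14832  21846  30804  41946  55512  71742  90876
Δ³: 7014  8958  11142  13566  16230  19134
Δ⁴: 1944  2184  2424  2664  2904
Δ⁵: 240  240  240  240
Constant fifth difference = 240, so extend:
2904 + 240 = 3144;  19134 + 3144 = 22278;  90876 + 22278 = 113154;  347889 + 113154 = 461043;  1139077 + 461043 = 1600120

1600120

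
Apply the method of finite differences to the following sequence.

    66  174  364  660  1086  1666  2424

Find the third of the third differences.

Δ: 108, 190, 296, 426, 580, 758
Δ²: 82, 106, 130, 154, 178
Δ³: 24, 24, 24, 24

24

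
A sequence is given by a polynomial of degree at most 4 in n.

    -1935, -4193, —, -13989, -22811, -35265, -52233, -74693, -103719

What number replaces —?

-8013

Using the last 6 terms:
D1: -8822, -12454, -16968, -22460, -29026
D2: -3632, -4514, -5492, -6566
D3: -882, -978, -1074
D4: -96, -96
Constant fourth difference = -96.
Extend backward: -882 + 96 = -786;  -3632 + 786 = -2846;  -8822 + 2846 = -5976;  -13989 + 5976 = -8013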